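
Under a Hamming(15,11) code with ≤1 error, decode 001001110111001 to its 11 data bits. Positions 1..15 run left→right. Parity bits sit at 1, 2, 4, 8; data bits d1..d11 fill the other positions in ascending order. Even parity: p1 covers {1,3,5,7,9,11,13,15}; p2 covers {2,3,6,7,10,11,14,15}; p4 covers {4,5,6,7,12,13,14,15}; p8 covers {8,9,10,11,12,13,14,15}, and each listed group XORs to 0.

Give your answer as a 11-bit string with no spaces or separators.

10110111001

s1 (pos 1,3,5,7,9,11,13,15): 0⊕1⊕0⊕1⊕0⊕1⊕0⊕1 = 0
s2 (pos 2,3,6,7,10,11,14,15): 0⊕1⊕1⊕1⊕1⊕1⊕0⊕1 = 0
s4 (pos 4,5,6,7,12,13,14,15): 0⊕0⊕1⊕1⊕1⊕0⊕0⊕1 = 0
s8 (pos 8,9,10,11,12,13,14,15): 1⊕0⊕1⊕1⊕1⊕0⊕0⊕1 = 1
Syndrome s8…s1 = 1000 → error at position 8.
Flip position 8: 001001110111001 → 001001100111001
Read data bits from positions 3,5,6,7,9,10,11,12,13,14,15: 10110111001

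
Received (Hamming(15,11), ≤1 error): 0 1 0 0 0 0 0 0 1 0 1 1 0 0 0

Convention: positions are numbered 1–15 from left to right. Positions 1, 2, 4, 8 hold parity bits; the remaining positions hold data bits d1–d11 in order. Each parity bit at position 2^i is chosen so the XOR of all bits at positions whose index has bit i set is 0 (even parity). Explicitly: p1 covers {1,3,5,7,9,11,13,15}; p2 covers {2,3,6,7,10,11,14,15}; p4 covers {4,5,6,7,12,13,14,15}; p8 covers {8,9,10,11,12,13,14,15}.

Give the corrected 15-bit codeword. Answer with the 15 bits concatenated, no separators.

010000001010000

s1 (pos 1,3,5,7,9,11,13,15): 0⊕0⊕0⊕0⊕1⊕1⊕0⊕0 = 0
s2 (pos 2,3,6,7,10,11,14,15): 1⊕0⊕0⊕0⊕0⊕1⊕0⊕0 = 0
s4 (pos 4,5,6,7,12,13,14,15): 0⊕0⊕0⊕0⊕1⊕0⊕0⊕0 = 1
s8 (pos 8,9,10,11,12,13,14,15): 0⊕1⊕0⊕1⊕1⊕0⊕0⊕0 = 1
Syndrome s8…s1 = 1100 → error at position 12.
Flip position 12: 010000001011000 → 010000001010000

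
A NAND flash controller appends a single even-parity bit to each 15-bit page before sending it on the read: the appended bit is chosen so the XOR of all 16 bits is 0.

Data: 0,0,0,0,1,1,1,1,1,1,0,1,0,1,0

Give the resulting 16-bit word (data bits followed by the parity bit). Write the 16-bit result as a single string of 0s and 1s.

0000111111010100

XOR of the 15 data bits: 0⊕0⊕0⊕0⊕1⊕1⊕1⊕1⊕1⊕1⊕0⊕1⊕0⊕1⊕0 = 0
Parity bit = 0 (so all 16 bits XOR to 0).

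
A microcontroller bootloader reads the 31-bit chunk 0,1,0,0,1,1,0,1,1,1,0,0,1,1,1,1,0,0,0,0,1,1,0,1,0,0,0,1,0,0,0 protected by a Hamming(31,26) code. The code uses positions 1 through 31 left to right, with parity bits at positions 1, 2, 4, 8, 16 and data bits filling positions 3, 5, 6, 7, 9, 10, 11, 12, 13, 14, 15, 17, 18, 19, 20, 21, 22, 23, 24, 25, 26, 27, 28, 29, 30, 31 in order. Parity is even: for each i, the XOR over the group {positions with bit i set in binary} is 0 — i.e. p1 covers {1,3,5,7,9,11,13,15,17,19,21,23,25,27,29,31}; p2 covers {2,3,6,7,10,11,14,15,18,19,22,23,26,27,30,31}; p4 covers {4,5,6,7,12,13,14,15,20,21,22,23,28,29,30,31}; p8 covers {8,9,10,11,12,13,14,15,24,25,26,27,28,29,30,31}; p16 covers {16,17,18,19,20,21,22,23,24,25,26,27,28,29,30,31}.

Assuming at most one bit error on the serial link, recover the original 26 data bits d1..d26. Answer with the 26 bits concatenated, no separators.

01101100111100011010001000

s1 (pos 1,3,5,7,9,11,13,15,17,19,21,23,25,27,29,31): 0⊕0⊕1⊕0⊕1⊕0⊕1⊕1⊕0⊕0⊕1⊕0⊕0⊕0⊕0⊕0 = 1
s2 (pos 2,3,6,7,10,11,14,15,18,19,22,23,26,27,30,31): 1⊕0⊕1⊕0⊕1⊕0⊕1⊕1⊕0⊕0⊕1⊕0⊕0⊕0⊕0⊕0 = 0
s4 (pos 4,5,6,7,12,13,14,15,20,21,22,23,28,29,30,31): 0⊕1⊕1⊕0⊕0⊕1⊕1⊕1⊕0⊕1⊕1⊕0⊕1⊕0⊕0⊕0 = 0
s8 (pos 8,9,10,11,12,13,14,15,24,25,26,27,28,29,30,31): 1⊕1⊕1⊕0⊕0⊕1⊕1⊕1⊕1⊕0⊕0⊕0⊕1⊕0⊕0⊕0 = 0
s16 (pos 16,17,18,19,20,21,22,23,24,25,26,27,28,29,30,31): 1⊕0⊕0⊕0⊕0⊕1⊕1⊕0⊕1⊕0⊕0⊕0⊕1⊕0⊕0⊕0 = 1
Syndrome s16…s1 = 10001 → error at position 17.
Flip position 17: 0100110111001111000011010001000 → 0100110111001111100011010001000
Read data bits from positions 3,5,6,7,9,10,11,12,13,14,15,17,18,19,20,21,22,23,24,25,26,27,28,29,30,31: 01101100111100011010001000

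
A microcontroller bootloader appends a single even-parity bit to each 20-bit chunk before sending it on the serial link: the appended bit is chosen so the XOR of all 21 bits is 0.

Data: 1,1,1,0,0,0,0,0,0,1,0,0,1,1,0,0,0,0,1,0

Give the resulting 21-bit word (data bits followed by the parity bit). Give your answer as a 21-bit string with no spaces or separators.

111000000100110000101

XOR of the 20 data bits: 1⊕1⊕1⊕0⊕0⊕0⊕0⊕0⊕0⊕1⊕0⊕0⊕1⊕1⊕0⊕0⊕0⊕0⊕1⊕0 = 1
Parity bit = 1 (so all 21 bits XOR to 0).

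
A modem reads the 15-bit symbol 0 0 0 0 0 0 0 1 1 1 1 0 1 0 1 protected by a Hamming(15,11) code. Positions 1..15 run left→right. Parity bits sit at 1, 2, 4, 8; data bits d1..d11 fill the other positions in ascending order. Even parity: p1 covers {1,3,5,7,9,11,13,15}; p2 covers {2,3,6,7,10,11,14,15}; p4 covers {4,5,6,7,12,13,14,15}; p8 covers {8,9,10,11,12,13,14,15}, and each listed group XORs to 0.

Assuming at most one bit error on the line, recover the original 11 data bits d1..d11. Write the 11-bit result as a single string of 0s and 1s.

00001110101

s1 (pos 1,3,5,7,9,11,13,15): 0⊕0⊕0⊕0⊕1⊕1⊕1⊕1 = 0
s2 (pos 2,3,6,7,10,11,14,15): 0⊕0⊕0⊕0⊕1⊕1⊕0⊕1 = 1
s4 (pos 4,5,6,7,12,13,14,15): 0⊕0⊕0⊕0⊕0⊕1⊕0⊕1 = 0
s8 (pos 8,9,10,11,12,13,14,15): 1⊕1⊕1⊕1⊕0⊕1⊕0⊕1 = 0
Syndrome s8…s1 = 0010 → error at position 2.
Flip position 2: 000000011110101 → 010000011110101
Read data bits from positions 3,5,6,7,9,10,11,12,13,14,15: 00001110101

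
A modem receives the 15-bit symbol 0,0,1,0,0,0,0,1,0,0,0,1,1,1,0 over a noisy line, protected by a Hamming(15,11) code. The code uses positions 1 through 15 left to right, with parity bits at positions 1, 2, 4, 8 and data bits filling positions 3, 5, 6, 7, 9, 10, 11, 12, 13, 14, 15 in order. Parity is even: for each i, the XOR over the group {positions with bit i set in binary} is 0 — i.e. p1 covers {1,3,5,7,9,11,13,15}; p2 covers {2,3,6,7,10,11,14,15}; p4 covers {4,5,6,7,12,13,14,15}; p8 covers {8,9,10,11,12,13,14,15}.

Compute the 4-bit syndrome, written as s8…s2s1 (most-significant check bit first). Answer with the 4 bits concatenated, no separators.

0100

s1 (pos 1,3,5,7,9,11,13,15): 0⊕1⊕0⊕0⊕0⊕0⊕1⊕0 = 0
s2 (pos 2,3,6,7,10,11,14,15): 0⊕1⊕0⊕0⊕0⊕0⊕1⊕0 = 0
s4 (pos 4,5,6,7,12,13,14,15): 0⊕0⊕0⊕0⊕1⊕1⊕1⊕0 = 1
s8 (pos 8,9,10,11,12,13,14,15): 1⊕0⊕0⊕0⊕1⊕1⊕1⊕0 = 0
Syndrome s8…s1 = 0100 → error at position 4.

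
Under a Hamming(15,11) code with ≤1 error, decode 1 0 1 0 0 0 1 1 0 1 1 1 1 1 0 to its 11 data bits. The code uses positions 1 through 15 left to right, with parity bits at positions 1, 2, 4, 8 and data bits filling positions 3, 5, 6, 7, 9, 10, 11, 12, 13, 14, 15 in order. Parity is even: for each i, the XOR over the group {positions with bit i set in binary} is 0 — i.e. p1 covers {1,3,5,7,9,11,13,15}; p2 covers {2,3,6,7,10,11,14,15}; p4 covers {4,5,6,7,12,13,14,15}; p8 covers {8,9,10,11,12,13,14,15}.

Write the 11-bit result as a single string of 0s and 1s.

s1 (pos 1,3,5,7,9,11,13,15): 1⊕1⊕0⊕1⊕0⊕1⊕1⊕0 = 1
s2 (pos 2,3,6,7,10,11,14,15): 0⊕1⊕0⊕1⊕1⊕1⊕1⊕0 = 1
s4 (pos 4,5,6,7,12,13,14,15): 0⊕0⊕0⊕1⊕1⊕1⊕1⊕0 = 0
s8 (pos 8,9,10,11,12,13,14,15): 1⊕0⊕1⊕1⊕1⊕1⊕1⊕0 = 0
Syndrome s8…s1 = 0011 → error at position 3.
Flip position 3: 101000110111110 → 100000110111110
Read data bits from positions 3,5,6,7,9,10,11,12,13,14,15: 00010111110

00010111110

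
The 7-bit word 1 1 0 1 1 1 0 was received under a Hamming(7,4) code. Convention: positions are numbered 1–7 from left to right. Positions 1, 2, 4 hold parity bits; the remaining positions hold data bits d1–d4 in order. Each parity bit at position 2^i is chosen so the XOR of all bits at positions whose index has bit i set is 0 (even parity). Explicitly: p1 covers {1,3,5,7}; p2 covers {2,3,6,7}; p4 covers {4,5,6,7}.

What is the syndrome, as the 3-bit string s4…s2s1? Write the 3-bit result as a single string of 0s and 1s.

100

s1 (pos 1,3,5,7): 1⊕0⊕1⊕0 = 0
s2 (pos 2,3,6,7): 1⊕0⊕1⊕0 = 0
s4 (pos 4,5,6,7): 1⊕1⊕1⊕0 = 1
Syndrome s4…s1 = 100 → error at position 4.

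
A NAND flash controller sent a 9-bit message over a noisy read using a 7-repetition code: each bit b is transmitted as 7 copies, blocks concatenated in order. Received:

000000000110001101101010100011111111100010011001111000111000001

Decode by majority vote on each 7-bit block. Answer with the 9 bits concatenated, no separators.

001010110

Block 1 (0000000): 0 ones → 0
Block 2 (0011000): 2 ones → 0
Block 3 (1101101): 5 ones → 1
Block 4 (0101000): 2 ones → 0
Block 5 (1111111): 7 ones → 1
Block 6 (1100010): 3 ones → 0
Block 7 (0110011): 4 ones → 1
Block 8 (1100011): 4 ones → 1
Block 9 (1000001): 2 ones → 0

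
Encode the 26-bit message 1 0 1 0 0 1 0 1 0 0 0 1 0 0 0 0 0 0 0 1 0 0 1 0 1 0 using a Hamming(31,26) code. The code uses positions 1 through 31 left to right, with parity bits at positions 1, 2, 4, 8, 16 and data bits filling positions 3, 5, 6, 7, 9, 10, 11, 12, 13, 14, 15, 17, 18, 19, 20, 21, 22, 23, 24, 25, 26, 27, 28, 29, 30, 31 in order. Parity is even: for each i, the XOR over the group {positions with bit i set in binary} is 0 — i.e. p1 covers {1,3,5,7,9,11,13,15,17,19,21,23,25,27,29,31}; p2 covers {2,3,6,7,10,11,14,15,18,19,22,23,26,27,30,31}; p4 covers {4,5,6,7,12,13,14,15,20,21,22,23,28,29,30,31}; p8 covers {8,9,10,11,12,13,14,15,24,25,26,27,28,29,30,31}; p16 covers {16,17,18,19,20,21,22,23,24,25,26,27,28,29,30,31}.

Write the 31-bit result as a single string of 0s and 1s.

Place data at non-parity positions: p1 p2 1 p4 0 1 0 p8 0 1 0 1 0 0 0 p16 1 0 0 0 0 0 0 0 1 0 0 1 0 1 0
p1 (pos 1,3,5,7,9,11,13,15,17,19,21,23,25,27,29,31): XOR of data positions = 1⊕0⊕0⊕0⊕0⊕0⊕0⊕1⊕0⊕0⊕0⊕1⊕0⊕0⊕0 = 1
p2 (pos 2,3,6,7,10,11,14,15,18,19,22,23,26,27,30,31): XOR of data positions = 1⊕1⊕0⊕1⊕0⊕0⊕0⊕0⊕0⊕0⊕0⊕0⊕0⊕1⊕0 = 0
p4 (pos 4,5,6,7,12,13,14,15,20,21,22,23,28,29,30,31): XOR of data positions = 0⊕1⊕0⊕1⊕0⊕0⊕0⊕0⊕0⊕0⊕0⊕1⊕0⊕1⊕0 = 0
p8 (pos 8,9,10,11,12,13,14,15,24,25,26,27,28,29,30,31): XOR of data positions = 0⊕1⊕0⊕1⊕0⊕0⊕0⊕0⊕1⊕0⊕0⊕1⊕0⊕1⊕0 = 1
p16 (pos 16,17,18,19,20,21,22,23,24,25,26,27,28,29,30,31): XOR of data positions = 1⊕0⊕0⊕0⊕0⊕0⊕0⊕0⊕1⊕0⊕0⊕1⊕0⊕1⊕0 = 0
Codeword: 1010010101010000100000001001010

1010010101010000100000001001010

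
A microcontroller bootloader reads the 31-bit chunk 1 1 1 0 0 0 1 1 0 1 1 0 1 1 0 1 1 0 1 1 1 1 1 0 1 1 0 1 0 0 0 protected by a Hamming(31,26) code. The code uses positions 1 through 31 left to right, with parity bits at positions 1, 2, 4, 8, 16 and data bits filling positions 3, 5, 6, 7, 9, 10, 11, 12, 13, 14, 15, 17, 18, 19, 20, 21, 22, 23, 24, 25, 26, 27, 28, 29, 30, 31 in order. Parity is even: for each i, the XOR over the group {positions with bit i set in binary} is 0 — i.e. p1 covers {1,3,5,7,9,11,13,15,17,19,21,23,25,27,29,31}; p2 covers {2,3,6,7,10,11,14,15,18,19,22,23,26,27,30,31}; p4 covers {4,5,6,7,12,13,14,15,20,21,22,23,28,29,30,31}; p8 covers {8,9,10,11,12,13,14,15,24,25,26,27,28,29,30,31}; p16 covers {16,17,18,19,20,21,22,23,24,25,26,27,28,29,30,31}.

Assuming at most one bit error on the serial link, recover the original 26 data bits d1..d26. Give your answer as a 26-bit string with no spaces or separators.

10010110110101111101101000

s1 (pos 1,3,5,7,9,11,13,15,17,19,21,23,25,27,29,31): 1⊕1⊕0⊕1⊕0⊕1⊕1⊕0⊕1⊕1⊕1⊕1⊕1⊕0⊕0⊕0 = 0
s2 (pos 2,3,6,7,10,11,14,15,18,19,22,23,26,27,30,31): 1⊕1⊕0⊕1⊕1⊕1⊕1⊕0⊕0⊕1⊕1⊕1⊕1⊕0⊕0⊕0 = 0
s4 (pos 4,5,6,7,12,13,14,15,20,21,22,23,28,29,30,31): 0⊕0⊕0⊕1⊕0⊕1⊕1⊕0⊕1⊕1⊕1⊕1⊕1⊕0⊕0⊕0 = 0
s8 (pos 8,9,10,11,12,13,14,15,24,25,26,27,28,29,30,31): 1⊕0⊕1⊕1⊕0⊕1⊕1⊕0⊕0⊕1⊕1⊕0⊕1⊕0⊕0⊕0 = 0
s16 (pos 16,17,18,19,20,21,22,23,24,25,26,27,28,29,30,31): 1⊕1⊕0⊕1⊕1⊕1⊕1⊕1⊕0⊕1⊕1⊕0⊕1⊕0⊕0⊕0 = 0
Syndrome s16…s1 = 00000 → no error.
Read data bits from positions 3,5,6,7,9,10,11,12,13,14,15,17,18,19,20,21,22,23,24,25,26,27,28,29,30,31: 10010110110101111101101000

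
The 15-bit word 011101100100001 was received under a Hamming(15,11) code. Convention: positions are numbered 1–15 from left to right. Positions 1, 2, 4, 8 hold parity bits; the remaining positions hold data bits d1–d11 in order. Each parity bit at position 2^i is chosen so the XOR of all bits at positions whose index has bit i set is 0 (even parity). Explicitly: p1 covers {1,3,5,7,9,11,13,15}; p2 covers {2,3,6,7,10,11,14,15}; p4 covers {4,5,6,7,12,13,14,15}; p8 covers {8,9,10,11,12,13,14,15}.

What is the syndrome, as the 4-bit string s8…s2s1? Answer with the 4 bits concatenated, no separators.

s1 (pos 1,3,5,7,9,11,13,15): 0⊕1⊕0⊕1⊕0⊕0⊕0⊕1 = 1
s2 (pos 2,3,6,7,10,11,14,15): 1⊕1⊕1⊕1⊕1⊕0⊕0⊕1 = 0
s4 (pos 4,5,6,7,12,13,14,15): 1⊕0⊕1⊕1⊕0⊕0⊕0⊕1 = 0
s8 (pos 8,9,10,11,12,13,14,15): 0⊕0⊕1⊕0⊕0⊕0⊕0⊕1 = 0
Syndrome s8…s1 = 0001 → error at position 1.

0001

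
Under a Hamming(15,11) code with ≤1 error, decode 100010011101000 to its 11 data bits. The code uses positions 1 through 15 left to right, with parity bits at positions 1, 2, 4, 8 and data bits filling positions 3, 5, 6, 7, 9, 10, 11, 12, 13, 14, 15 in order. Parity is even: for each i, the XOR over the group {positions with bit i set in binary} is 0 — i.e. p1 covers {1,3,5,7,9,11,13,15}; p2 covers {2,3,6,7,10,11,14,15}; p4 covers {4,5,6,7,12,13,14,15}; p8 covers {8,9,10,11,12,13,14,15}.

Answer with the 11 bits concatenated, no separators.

s1 (pos 1,3,5,7,9,11,13,15): 1⊕0⊕1⊕0⊕1⊕0⊕0⊕0 = 1
s2 (pos 2,3,6,7,10,11,14,15): 0⊕0⊕0⊕0⊕1⊕0⊕0⊕0 = 1
s4 (pos 4,5,6,7,12,13,14,15): 0⊕1⊕0⊕0⊕1⊕0⊕0⊕0 = 0
s8 (pos 8,9,10,11,12,13,14,15): 1⊕1⊕1⊕0⊕1⊕0⊕0⊕0 = 0
Syndrome s8…s1 = 0011 → error at position 3.
Flip position 3: 100010011101000 → 101010011101000
Read data bits from positions 3,5,6,7,9,10,11,12,13,14,15: 11001101000

11001101000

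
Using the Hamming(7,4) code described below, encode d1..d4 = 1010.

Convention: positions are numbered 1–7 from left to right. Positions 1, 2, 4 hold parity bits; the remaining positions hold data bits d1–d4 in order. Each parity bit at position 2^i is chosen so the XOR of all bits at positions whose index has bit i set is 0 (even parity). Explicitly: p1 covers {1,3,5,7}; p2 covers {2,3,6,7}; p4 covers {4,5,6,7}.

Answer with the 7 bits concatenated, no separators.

1011010

Place data at non-parity positions: p1 p2 1 p4 0 1 0
p1 (pos 1,3,5,7): XOR of data positions = 1⊕0⊕0 = 1
p2 (pos 2,3,6,7): XOR of data positions = 1⊕1⊕0 = 0
p4 (pos 4,5,6,7): XOR of data positions = 0⊕1⊕0 = 1
Codeword: 1011010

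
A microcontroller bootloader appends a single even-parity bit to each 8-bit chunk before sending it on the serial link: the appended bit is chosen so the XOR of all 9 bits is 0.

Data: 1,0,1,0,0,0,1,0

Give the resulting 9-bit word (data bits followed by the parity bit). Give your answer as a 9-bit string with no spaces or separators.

XOR of the 8 data bits: 1⊕0⊕1⊕0⊕0⊕0⊕1⊕0 = 1
Parity bit = 1 (so all 9 bits XOR to 0).

101000101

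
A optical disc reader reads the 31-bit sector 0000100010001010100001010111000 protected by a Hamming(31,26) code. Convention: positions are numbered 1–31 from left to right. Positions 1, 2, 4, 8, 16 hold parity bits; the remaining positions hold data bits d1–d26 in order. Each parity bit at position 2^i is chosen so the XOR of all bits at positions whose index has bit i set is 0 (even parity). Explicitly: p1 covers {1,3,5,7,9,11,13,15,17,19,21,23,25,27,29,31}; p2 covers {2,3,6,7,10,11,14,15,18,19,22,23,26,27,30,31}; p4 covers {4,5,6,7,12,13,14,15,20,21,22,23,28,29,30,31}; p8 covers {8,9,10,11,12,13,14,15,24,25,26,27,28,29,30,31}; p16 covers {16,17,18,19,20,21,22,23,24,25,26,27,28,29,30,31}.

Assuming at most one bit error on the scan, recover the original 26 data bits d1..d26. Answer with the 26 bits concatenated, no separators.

s1 (pos 1,3,5,7,9,11,13,15,17,19,21,23,25,27,29,31): 0⊕0⊕1⊕0⊕1⊕0⊕1⊕1⊕1⊕0⊕0⊕0⊕0⊕1⊕0⊕0 = 0
s2 (pos 2,3,6,7,10,11,14,15,18,19,22,23,26,27,30,31): 0⊕0⊕0⊕0⊕0⊕0⊕0⊕1⊕0⊕0⊕1⊕0⊕1⊕1⊕0⊕0 = 0
s4 (pos 4,5,6,7,12,13,14,15,20,21,22,23,28,29,30,31): 0⊕1⊕0⊕0⊕0⊕1⊕0⊕1⊕0⊕0⊕1⊕0⊕1⊕0⊕0⊕0 = 1
s8 (pos 8,9,10,11,12,13,14,15,24,25,26,27,28,29,30,31): 0⊕1⊕0⊕0⊕0⊕1⊕0⊕1⊕1⊕0⊕1⊕1⊕1⊕0⊕0⊕0 = 1
s16 (pos 16,17,18,19,20,21,22,23,24,25,26,27,28,29,30,31): 0⊕1⊕0⊕0⊕0⊕0⊕1⊕0⊕1⊕0⊕1⊕1⊕1⊕0⊕0⊕0 = 0
Syndrome s16…s1 = 01100 → error at position 12.
Flip position 12: 0000100010001010100001010111000 → 0000100010011010100001010111000
Read data bits from positions 3,5,6,7,9,10,11,12,13,14,15,17,18,19,20,21,22,23,24,25,26,27,28,29,30,31: 01001001101100001010111000

01001001101100001010111000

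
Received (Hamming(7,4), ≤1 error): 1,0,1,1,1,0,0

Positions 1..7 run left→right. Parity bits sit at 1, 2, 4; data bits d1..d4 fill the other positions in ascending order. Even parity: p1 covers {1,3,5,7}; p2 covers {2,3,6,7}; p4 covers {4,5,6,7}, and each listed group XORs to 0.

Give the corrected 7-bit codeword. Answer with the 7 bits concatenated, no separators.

s1 (pos 1,3,5,7): 1⊕1⊕1⊕0 = 1
s2 (pos 2,3,6,7): 0⊕1⊕0⊕0 = 1
s4 (pos 4,5,6,7): 1⊕1⊕0⊕0 = 0
Syndrome s4…s1 = 011 → error at position 3.
Flip position 3: 1011100 → 1001100

1001100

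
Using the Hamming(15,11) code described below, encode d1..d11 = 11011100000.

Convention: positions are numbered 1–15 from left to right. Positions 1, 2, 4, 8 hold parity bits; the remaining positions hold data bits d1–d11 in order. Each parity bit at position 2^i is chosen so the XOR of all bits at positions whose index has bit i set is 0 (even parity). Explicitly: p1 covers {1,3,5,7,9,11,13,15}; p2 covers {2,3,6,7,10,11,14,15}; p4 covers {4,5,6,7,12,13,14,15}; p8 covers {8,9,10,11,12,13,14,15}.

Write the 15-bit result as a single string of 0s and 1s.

Place data at non-parity positions: p1 p2 1 p4 1 0 1 p8 1 1 0 0 0 0 0
p1 (pos 1,3,5,7,9,11,13,15): XOR of data positions = 1⊕1⊕1⊕1⊕0⊕0⊕0 = 0
p2 (pos 2,3,6,7,10,11,14,15): XOR of data positions = 1⊕0⊕1⊕1⊕0⊕0⊕0 = 1
p4 (pos 4,5,6,7,12,13,14,15): XOR of data positions = 1⊕0⊕1⊕0⊕0⊕0⊕0 = 0
p8 (pos 8,9,10,11,12,13,14,15): XOR of data positions = 1⊕1⊕0⊕0⊕0⊕0⊕0 = 0
Codeword: 011010101100000

011010101100000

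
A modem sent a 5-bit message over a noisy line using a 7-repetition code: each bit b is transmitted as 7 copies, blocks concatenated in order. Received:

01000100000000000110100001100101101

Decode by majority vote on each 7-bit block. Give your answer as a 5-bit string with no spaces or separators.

00001

Block 1 (0100010): 2 ones → 0
Block 2 (0000000): 0 ones → 0
Block 3 (0001101): 3 ones → 0
Block 4 (0000110): 2 ones → 0
Block 5 (0101101): 4 ones → 1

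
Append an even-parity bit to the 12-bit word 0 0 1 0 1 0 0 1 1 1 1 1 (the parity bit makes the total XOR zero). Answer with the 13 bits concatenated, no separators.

XOR of the 12 data bits: 0⊕0⊕1⊕0⊕1⊕0⊕0⊕1⊕1⊕1⊕1⊕1 = 1
Parity bit = 1 (so all 13 bits XOR to 0).

0010100111111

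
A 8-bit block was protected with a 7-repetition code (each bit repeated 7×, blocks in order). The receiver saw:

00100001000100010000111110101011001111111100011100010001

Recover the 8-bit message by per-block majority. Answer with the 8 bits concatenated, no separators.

Block 1 (0010000): 1 one → 0
Block 2 (1000100): 2 ones → 0
Block 3 (0100001): 2 ones → 0
Block 4 (1111010): 5 ones → 1
Block 5 (1011001): 4 ones → 1
Block 6 (1111111): 7 ones → 1
Block 7 (0001110): 3 ones → 0
Block 8 (0010001): 2 ones → 0

00011100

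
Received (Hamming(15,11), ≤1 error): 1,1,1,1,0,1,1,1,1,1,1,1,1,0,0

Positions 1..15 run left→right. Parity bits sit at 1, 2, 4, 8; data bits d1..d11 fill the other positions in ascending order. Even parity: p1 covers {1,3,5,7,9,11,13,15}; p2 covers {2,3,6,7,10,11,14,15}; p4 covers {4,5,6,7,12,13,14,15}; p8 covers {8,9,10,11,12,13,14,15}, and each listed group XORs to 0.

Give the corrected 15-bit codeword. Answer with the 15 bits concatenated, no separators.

s1 (pos 1,3,5,7,9,11,13,15): 1⊕1⊕0⊕1⊕1⊕1⊕1⊕0 = 0
s2 (pos 2,3,6,7,10,11,14,15): 1⊕1⊕1⊕1⊕1⊕1⊕0⊕0 = 0
s4 (pos 4,5,6,7,12,13,14,15): 1⊕0⊕1⊕1⊕1⊕1⊕0⊕0 = 1
s8 (pos 8,9,10,11,12,13,14,15): 1⊕1⊕1⊕1⊕1⊕1⊕0⊕0 = 0
Syndrome s8…s1 = 0100 → error at position 4.
Flip position 4: 111101111111100 → 111001111111100

111001111111100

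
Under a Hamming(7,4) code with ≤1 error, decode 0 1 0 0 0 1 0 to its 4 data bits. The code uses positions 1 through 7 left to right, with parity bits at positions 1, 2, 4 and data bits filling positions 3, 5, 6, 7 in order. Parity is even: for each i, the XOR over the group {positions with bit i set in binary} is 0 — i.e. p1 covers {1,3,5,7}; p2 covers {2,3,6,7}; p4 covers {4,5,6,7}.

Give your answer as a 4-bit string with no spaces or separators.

0010

s1 (pos 1,3,5,7): 0⊕0⊕0⊕0 = 0
s2 (pos 2,3,6,7): 1⊕0⊕1⊕0 = 0
s4 (pos 4,5,6,7): 0⊕0⊕1⊕0 = 1
Syndrome s4…s1 = 100 → error at position 4.
Flip position 4: 0100010 → 0101010
Read data bits from positions 3,5,6,7: 0010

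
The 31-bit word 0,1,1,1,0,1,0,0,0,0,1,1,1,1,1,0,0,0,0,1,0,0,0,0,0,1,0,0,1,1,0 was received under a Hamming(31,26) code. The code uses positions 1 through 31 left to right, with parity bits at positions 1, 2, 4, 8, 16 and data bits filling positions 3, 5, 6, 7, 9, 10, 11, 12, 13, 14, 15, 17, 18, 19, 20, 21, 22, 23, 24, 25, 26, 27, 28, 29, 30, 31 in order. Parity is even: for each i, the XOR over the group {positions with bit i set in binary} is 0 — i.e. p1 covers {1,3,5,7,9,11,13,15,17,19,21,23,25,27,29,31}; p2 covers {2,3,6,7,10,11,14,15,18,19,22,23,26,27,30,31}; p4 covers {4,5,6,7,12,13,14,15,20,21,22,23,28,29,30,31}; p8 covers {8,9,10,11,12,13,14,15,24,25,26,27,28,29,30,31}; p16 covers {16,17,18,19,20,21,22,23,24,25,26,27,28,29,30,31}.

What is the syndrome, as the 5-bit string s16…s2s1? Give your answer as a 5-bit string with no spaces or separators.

s1 (pos 1,3,5,7,9,11,13,15,17,19,21,23,25,27,29,31): 0⊕1⊕0⊕0⊕0⊕1⊕1⊕1⊕0⊕0⊕0⊕0⊕0⊕0⊕1⊕0 = 1
s2 (pos 2,3,6,7,10,11,14,15,18,19,22,23,26,27,30,31): 1⊕1⊕1⊕0⊕0⊕1⊕1⊕1⊕0⊕0⊕0⊕0⊕1⊕0⊕1⊕0 = 0
s4 (pos 4,5,6,7,12,13,14,15,20,21,22,23,28,29,30,31): 1⊕0⊕1⊕0⊕1⊕1⊕1⊕1⊕1⊕0⊕0⊕0⊕0⊕1⊕1⊕0 = 1
s8 (pos 8,9,10,11,12,13,14,15,24,25,26,27,28,29,30,31): 0⊕0⊕0⊕1⊕1⊕1⊕1⊕1⊕0⊕0⊕1⊕0⊕0⊕1⊕1⊕0 = 0
s16 (pos 16,17,18,19,20,21,22,23,24,25,26,27,28,29,30,31): 0⊕0⊕0⊕0⊕1⊕0⊕0⊕0⊕0⊕0⊕1⊕0⊕0⊕1⊕1⊕0 = 0
Syndrome s16…s1 = 00101 → error at position 5.

00101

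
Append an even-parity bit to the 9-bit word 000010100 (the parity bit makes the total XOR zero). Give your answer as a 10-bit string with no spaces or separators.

0000101000

XOR of the 9 data bits: 0⊕0⊕0⊕0⊕1⊕0⊕1⊕0⊕0 = 0
Parity bit = 0 (so all 10 bits XOR to 0).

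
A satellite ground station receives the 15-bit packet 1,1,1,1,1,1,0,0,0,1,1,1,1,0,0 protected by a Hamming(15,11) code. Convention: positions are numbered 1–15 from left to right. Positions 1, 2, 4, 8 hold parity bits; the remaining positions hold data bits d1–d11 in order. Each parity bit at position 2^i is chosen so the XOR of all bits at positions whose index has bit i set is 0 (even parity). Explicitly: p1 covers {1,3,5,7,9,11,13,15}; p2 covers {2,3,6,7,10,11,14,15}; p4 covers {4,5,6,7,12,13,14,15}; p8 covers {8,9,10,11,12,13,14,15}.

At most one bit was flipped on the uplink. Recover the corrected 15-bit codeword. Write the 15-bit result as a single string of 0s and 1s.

111111100111100

s1 (pos 1,3,5,7,9,11,13,15): 1⊕1⊕1⊕0⊕0⊕1⊕1⊕0 = 1
s2 (pos 2,3,6,7,10,11,14,15): 1⊕1⊕1⊕0⊕1⊕1⊕0⊕0 = 1
s4 (pos 4,5,6,7,12,13,14,15): 1⊕1⊕1⊕0⊕1⊕1⊕0⊕0 = 1
s8 (pos 8,9,10,11,12,13,14,15): 0⊕0⊕1⊕1⊕1⊕1⊕0⊕0 = 0
Syndrome s8…s1 = 0111 → error at position 7.
Flip position 7: 111111000111100 → 111111100111100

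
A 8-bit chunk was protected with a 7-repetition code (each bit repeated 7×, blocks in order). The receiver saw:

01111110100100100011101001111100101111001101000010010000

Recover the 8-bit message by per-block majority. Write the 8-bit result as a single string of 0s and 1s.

Block 1 (0111111): 6 ones → 1
Block 2 (0100100): 2 ones → 0
Block 3 (1000111): 4 ones → 1
Block 4 (0100111): 4 ones → 1
Block 5 (1100101): 4 ones → 1
Block 6 (1110011): 5 ones → 1
Block 7 (0100001): 2 ones → 0
Block 8 (0010000): 1 one → 0

10111100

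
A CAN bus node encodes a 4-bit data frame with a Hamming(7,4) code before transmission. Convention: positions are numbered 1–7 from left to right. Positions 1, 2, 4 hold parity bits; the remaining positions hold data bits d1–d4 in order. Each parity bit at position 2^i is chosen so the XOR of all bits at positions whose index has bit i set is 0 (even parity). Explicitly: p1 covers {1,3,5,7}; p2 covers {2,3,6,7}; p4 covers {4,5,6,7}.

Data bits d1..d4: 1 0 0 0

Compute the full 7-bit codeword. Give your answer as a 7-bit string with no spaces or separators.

1110000

Place data at non-parity positions: p1 p2 1 p4 0 0 0
p1 (pos 1,3,5,7): XOR of data positions = 1⊕0⊕0 = 1
p2 (pos 2,3,6,7): XOR of data positions = 1⊕0⊕0 = 1
p4 (pos 4,5,6,7): XOR of data positions = 0⊕0⊕0 = 0
Codeword: 1110000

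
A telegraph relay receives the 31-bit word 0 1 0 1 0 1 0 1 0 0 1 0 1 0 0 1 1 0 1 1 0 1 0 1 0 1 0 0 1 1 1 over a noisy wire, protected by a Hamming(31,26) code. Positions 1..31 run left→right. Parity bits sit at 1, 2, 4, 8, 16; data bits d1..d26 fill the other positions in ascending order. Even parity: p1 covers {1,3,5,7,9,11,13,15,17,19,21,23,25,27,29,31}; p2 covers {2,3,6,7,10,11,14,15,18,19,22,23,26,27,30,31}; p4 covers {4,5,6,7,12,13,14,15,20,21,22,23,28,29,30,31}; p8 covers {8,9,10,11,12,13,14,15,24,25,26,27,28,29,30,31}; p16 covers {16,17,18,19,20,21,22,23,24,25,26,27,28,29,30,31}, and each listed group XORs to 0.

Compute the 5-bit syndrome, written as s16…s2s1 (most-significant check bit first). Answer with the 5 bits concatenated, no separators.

00000

s1 (pos 1,3,5,7,9,11,13,15,17,19,21,23,25,27,29,31): 0⊕0⊕0⊕0⊕0⊕1⊕1⊕0⊕1⊕1⊕0⊕0⊕0⊕0⊕1⊕1 = 0
s2 (pos 2,3,6,7,10,11,14,15,18,19,22,23,26,27,30,31): 1⊕0⊕1⊕0⊕0⊕1⊕0⊕0⊕0⊕1⊕1⊕0⊕1⊕0⊕1⊕1 = 0
s4 (pos 4,5,6,7,12,13,14,15,20,21,22,23,28,29,30,31): 1⊕0⊕1⊕0⊕0⊕1⊕0⊕0⊕1⊕0⊕1⊕0⊕0⊕1⊕1⊕1 = 0
s8 (pos 8,9,10,11,12,13,14,15,24,25,26,27,28,29,30,31): 1⊕0⊕0⊕1⊕0⊕1⊕0⊕0⊕1⊕0⊕1⊕0⊕0⊕1⊕1⊕1 = 0
s16 (pos 16,17,18,19,20,21,22,23,24,25,26,27,28,29,30,31): 1⊕1⊕0⊕1⊕1⊕0⊕1⊕0⊕1⊕0⊕1⊕0⊕0⊕1⊕1⊕1 = 0
Syndrome s16…s1 = 00000 → no error.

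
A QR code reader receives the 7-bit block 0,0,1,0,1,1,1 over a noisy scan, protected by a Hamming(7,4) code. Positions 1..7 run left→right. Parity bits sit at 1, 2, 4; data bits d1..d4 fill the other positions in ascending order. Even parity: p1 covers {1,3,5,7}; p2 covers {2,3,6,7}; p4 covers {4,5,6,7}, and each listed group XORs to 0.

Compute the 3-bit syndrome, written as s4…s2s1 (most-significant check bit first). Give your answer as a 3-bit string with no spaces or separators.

111

s1 (pos 1,3,5,7): 0⊕1⊕1⊕1 = 1
s2 (pos 2,3,6,7): 0⊕1⊕1⊕1 = 1
s4 (pos 4,5,6,7): 0⊕1⊕1⊕1 = 1
Syndrome s4…s1 = 111 → error at position 7.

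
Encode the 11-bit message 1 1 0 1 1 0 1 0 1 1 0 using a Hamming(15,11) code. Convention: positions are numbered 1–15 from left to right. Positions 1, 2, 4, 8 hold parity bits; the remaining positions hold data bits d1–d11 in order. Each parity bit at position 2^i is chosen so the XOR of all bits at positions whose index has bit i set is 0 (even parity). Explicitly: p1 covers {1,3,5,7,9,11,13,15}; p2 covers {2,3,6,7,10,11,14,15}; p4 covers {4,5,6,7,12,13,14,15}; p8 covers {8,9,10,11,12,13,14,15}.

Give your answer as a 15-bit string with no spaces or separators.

001010101010110

Place data at non-parity positions: p1 p2 1 p4 1 0 1 p8 1 0 1 0 1 1 0
p1 (pos 1,3,5,7,9,11,13,15): XOR of data positions = 1⊕1⊕1⊕1⊕1⊕1⊕0 = 0
p2 (pos 2,3,6,7,10,11,14,15): XOR of data positions = 1⊕0⊕1⊕0⊕1⊕1⊕0 = 0
p4 (pos 4,5,6,7,12,13,14,15): XOR of data positions = 1⊕0⊕1⊕0⊕1⊕1⊕0 = 0
p8 (pos 8,9,10,11,12,13,14,15): XOR of data positions = 1⊕0⊕1⊕0⊕1⊕1⊕0 = 0
Codeword: 001010101010110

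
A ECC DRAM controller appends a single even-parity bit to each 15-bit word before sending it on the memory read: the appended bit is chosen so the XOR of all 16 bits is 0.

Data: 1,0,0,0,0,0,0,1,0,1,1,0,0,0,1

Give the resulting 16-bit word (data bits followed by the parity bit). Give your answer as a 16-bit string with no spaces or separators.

XOR of the 15 data bits: 1⊕0⊕0⊕0⊕0⊕0⊕0⊕1⊕0⊕1⊕1⊕0⊕0⊕0⊕1 = 1
Parity bit = 1 (so all 16 bits XOR to 0).

1000000101100011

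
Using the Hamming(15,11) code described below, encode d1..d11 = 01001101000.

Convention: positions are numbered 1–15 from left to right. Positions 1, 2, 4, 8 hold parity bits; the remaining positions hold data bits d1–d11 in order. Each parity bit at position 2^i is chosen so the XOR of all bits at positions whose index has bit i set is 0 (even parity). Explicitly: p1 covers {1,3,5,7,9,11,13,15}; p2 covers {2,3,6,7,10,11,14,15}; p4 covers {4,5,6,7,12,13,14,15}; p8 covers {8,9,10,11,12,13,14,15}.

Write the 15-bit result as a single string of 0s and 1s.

010010011101000

Place data at non-parity positions: p1 p2 0 p4 1 0 0 p8 1 1 0 1 0 0 0
p1 (pos 1,3,5,7,9,11,13,15): XOR of data positions = 0⊕1⊕0⊕1⊕0⊕0⊕0 = 0
p2 (pos 2,3,6,7,10,11,14,15): XOR of data positions = 0⊕0⊕0⊕1⊕0⊕0⊕0 = 1
p4 (pos 4,5,6,7,12,13,14,15): XOR of data positions = 1⊕0⊕0⊕1⊕0⊕0⊕0 = 0
p8 (pos 8,9,10,11,12,13,14,15): XOR of data positions = 1⊕1⊕0⊕1⊕0⊕0⊕0 = 1
Codeword: 010010011101000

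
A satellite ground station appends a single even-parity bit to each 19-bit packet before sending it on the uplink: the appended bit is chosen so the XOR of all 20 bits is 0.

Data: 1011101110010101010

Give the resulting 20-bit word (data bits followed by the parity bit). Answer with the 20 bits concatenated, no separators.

XOR of the 19 data bits: 1⊕0⊕1⊕1⊕1⊕0⊕1⊕1⊕1⊕0⊕0⊕1⊕0⊕1⊕0⊕1⊕0⊕1⊕0 = 1
Parity bit = 1 (so all 20 bits XOR to 0).

10111011100101010101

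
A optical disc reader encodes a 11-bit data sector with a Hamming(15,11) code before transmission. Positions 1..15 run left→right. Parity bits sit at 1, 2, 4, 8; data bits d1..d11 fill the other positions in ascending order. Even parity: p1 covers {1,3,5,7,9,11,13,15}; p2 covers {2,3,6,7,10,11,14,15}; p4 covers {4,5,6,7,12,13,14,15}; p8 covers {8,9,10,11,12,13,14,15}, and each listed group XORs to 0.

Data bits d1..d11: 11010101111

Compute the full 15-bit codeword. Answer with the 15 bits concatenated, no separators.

Place data at non-parity positions: p1 p2 1 p4 1 0 1 p8 0 1 0 1 1 1 1
p1 (pos 1,3,5,7,9,11,13,15): XOR of data positions = 1⊕1⊕1⊕0⊕0⊕1⊕1 = 1
p2 (pos 2,3,6,7,10,11,14,15): XOR of data positions = 1⊕0⊕1⊕1⊕0⊕1⊕1 = 1
p4 (pos 4,5,6,7,12,13,14,15): XOR of data positions = 1⊕0⊕1⊕1⊕1⊕1⊕1 = 0
p8 (pos 8,9,10,11,12,13,14,15): XOR of data positions = 0⊕1⊕0⊕1⊕1⊕1⊕1 = 1
Codeword: 111010110101111

111010110101111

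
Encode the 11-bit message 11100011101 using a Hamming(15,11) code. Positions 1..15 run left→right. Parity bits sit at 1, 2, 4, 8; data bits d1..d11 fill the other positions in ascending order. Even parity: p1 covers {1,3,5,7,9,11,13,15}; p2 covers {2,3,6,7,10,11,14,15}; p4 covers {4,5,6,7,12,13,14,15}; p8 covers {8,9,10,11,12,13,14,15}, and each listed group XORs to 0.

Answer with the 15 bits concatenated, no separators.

Place data at non-parity positions: p1 p2 1 p4 1 1 0 p8 0 0 1 1 1 0 1
p1 (pos 1,3,5,7,9,11,13,15): XOR of data positions = 1⊕1⊕0⊕0⊕1⊕1⊕1 = 1
p2 (pos 2,3,6,7,10,11,14,15): XOR of data positions = 1⊕1⊕0⊕0⊕1⊕0⊕1 = 0
p4 (pos 4,5,6,7,12,13,14,15): XOR of data positions = 1⊕1⊕0⊕1⊕1⊕0⊕1 = 1
p8 (pos 8,9,10,11,12,13,14,15): XOR of data positions = 0⊕0⊕1⊕1⊕1⊕0⊕1 = 0
Codeword: 101111000011101

101111000011101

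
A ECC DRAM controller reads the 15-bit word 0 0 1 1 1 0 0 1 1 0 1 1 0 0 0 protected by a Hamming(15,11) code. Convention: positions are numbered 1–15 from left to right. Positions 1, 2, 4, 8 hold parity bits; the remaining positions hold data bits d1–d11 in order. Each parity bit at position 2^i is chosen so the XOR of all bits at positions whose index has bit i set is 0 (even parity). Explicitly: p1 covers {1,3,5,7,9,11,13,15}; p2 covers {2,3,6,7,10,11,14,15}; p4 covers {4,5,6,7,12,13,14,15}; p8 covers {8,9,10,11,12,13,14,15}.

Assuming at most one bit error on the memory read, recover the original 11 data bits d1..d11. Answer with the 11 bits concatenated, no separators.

11001011000

s1 (pos 1,3,5,7,9,11,13,15): 0⊕1⊕1⊕0⊕1⊕1⊕0⊕0 = 0
s2 (pos 2,3,6,7,10,11,14,15): 0⊕1⊕0⊕0⊕0⊕1⊕0⊕0 = 0
s4 (pos 4,5,6,7,12,13,14,15): 1⊕1⊕0⊕0⊕1⊕0⊕0⊕0 = 1
s8 (pos 8,9,10,11,12,13,14,15): 1⊕1⊕0⊕1⊕1⊕0⊕0⊕0 = 0
Syndrome s8…s1 = 0100 → error at position 4.
Flip position 4: 001110011011000 → 001010011011000
Read data bits from positions 3,5,6,7,9,10,11,12,13,14,15: 11001011000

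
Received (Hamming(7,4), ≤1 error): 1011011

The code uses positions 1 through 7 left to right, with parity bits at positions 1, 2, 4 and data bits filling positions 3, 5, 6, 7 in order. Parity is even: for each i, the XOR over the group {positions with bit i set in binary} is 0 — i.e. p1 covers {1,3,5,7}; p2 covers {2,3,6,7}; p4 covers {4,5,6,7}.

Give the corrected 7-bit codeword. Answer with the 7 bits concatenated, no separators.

s1 (pos 1,3,5,7): 1⊕1⊕0⊕1 = 1
s2 (pos 2,3,6,7): 0⊕1⊕1⊕1 = 1
s4 (pos 4,5,6,7): 1⊕0⊕1⊕1 = 1
Syndrome s4…s1 = 111 → error at position 7.
Flip position 7: 1011011 → 1011010

1011010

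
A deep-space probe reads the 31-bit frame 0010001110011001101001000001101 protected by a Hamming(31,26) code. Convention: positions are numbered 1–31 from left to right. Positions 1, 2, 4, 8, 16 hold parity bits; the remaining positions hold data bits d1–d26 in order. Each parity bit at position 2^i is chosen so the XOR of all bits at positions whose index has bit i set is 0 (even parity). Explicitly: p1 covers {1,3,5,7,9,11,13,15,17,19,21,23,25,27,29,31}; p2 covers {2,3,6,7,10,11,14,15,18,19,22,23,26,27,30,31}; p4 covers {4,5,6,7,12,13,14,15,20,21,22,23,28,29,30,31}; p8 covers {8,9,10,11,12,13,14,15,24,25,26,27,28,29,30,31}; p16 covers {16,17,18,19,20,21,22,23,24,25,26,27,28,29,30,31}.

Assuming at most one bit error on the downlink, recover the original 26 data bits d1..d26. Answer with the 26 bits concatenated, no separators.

s1 (pos 1,3,5,7,9,11,13,15,17,19,21,23,25,27,29,31): 0⊕1⊕0⊕1⊕1⊕0⊕1⊕0⊕1⊕1⊕0⊕0⊕0⊕0⊕1⊕1 = 0
s2 (pos 2,3,6,7,10,11,14,15,18,19,22,23,26,27,30,31): 0⊕1⊕0⊕1⊕0⊕0⊕0⊕0⊕0⊕1⊕1⊕0⊕0⊕0⊕0⊕1 = 1
s4 (pos 4,5,6,7,12,13,14,15,20,21,22,23,28,29,30,31): 0⊕0⊕0⊕1⊕1⊕1⊕0⊕0⊕0⊕0⊕1⊕0⊕1⊕1⊕0⊕1 = 1
s8 (pos 8,9,10,11,12,13,14,15,24,25,26,27,28,29,30,31): 1⊕1⊕0⊕0⊕1⊕1⊕0⊕0⊕0⊕0⊕0⊕0⊕1⊕1⊕0⊕1 = 1
s16 (pos 16,17,18,19,20,21,22,23,24,25,26,27,28,29,30,31): 1⊕1⊕0⊕1⊕0⊕0⊕1⊕0⊕0⊕0⊕0⊕0⊕1⊕1⊕0⊕1 = 1
Syndrome s16…s1 = 11110 → error at position 30.
Flip position 30: 0010001110011001101001000001101 → 0010001110011001101001000001111
Read data bits from positions 3,5,6,7,9,10,11,12,13,14,15,17,18,19,20,21,22,23,24,25,26,27,28,29,30,31: 10011001100101001000001111

10011001100101001000001111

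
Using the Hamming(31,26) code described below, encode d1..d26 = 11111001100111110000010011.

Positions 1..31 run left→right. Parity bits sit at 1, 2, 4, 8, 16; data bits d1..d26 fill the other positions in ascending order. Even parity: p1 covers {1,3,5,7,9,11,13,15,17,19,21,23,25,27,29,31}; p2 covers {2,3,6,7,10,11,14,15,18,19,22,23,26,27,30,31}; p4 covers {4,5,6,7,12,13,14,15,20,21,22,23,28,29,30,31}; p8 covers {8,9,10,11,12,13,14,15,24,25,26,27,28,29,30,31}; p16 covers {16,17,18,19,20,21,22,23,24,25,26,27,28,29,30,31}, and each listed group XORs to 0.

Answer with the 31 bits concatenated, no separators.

Place data at non-parity positions: p1 p2 1 p4 1 1 1 p8 1 0 0 1 1 0 0 p16 1 1 1 1 1 0 0 0 0 0 1 0 0 1 1
p1 (pos 1,3,5,7,9,11,13,15,17,19,21,23,25,27,29,31): XOR of data positions = 1⊕1⊕1⊕1⊕0⊕1⊕0⊕1⊕1⊕1⊕0⊕0⊕1⊕0⊕1 = 0
p2 (pos 2,3,6,7,10,11,14,15,18,19,22,23,26,27,30,31): XOR of data positions = 1⊕1⊕1⊕0⊕0⊕0⊕0⊕1⊕1⊕0⊕0⊕0⊕1⊕1⊕1 = 0
p4 (pos 4,5,6,7,12,13,14,15,20,21,22,23,28,29,30,31): XOR of data positions = 1⊕1⊕1⊕1⊕1⊕0⊕0⊕1⊕1⊕0⊕0⊕0⊕0⊕1⊕1 = 1
p8 (pos 8,9,10,11,12,13,14,15,24,25,26,27,28,29,30,31): XOR of data positions = 1⊕0⊕0⊕1⊕1⊕0⊕0⊕0⊕0⊕0⊕1⊕0⊕0⊕1⊕1 = 0
p16 (pos 16,17,18,19,20,21,22,23,24,25,26,27,28,29,30,31): XOR of data positions = 1⊕1⊕1⊕1⊕1⊕0⊕0⊕0⊕0⊕0⊕1⊕0⊕0⊕1⊕1 = 0
Codeword: 0011111010011000111110000010011

0011111010011000111110000010011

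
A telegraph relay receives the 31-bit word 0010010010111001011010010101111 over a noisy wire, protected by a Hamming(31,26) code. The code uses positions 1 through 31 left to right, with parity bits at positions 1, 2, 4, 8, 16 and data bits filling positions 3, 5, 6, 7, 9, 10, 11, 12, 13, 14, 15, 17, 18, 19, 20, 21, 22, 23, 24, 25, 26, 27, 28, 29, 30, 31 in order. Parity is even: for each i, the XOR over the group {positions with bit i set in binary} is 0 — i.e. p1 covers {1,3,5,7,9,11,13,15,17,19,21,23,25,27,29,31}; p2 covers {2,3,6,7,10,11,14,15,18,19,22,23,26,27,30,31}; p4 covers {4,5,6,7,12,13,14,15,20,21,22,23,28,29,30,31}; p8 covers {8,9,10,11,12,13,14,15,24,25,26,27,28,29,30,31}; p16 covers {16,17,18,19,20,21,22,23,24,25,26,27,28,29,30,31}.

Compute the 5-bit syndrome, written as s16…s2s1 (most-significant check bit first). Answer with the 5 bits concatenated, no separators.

s1 (pos 1,3,5,7,9,11,13,15,17,19,21,23,25,27,29,31): 0⊕1⊕0⊕0⊕1⊕1⊕1⊕0⊕0⊕1⊕1⊕0⊕0⊕0⊕1⊕1 = 0
s2 (pos 2,3,6,7,10,11,14,15,18,19,22,23,26,27,30,31): 0⊕1⊕1⊕0⊕0⊕1⊕0⊕0⊕1⊕1⊕0⊕0⊕1⊕0⊕1⊕1 = 0
s4 (pos 4,5,6,7,12,13,14,15,20,21,22,23,28,29,30,31): 0⊕0⊕1⊕0⊕1⊕1⊕0⊕0⊕0⊕1⊕0⊕0⊕1⊕1⊕1⊕1 = 0
s8 (pos 8,9,10,11,12,13,14,15,24,25,26,27,28,29,30,31): 0⊕1⊕0⊕1⊕1⊕1⊕0⊕0⊕1⊕0⊕1⊕0⊕1⊕1⊕1⊕1 = 0
s16 (pos 16,17,18,19,20,21,22,23,24,25,26,27,28,29,30,31): 1⊕0⊕1⊕1⊕0⊕1⊕0⊕0⊕1⊕0⊕1⊕0⊕1⊕1⊕1⊕1 = 0
Syndrome s16…s1 = 00000 → no error.

00000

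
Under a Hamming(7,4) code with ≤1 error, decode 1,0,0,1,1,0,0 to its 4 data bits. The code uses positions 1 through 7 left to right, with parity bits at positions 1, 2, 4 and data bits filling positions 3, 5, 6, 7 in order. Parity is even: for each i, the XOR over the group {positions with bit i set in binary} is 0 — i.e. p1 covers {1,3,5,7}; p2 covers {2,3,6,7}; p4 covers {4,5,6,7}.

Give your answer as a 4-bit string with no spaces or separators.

0100

s1 (pos 1,3,5,7): 1⊕0⊕1⊕0 = 0
s2 (pos 2,3,6,7): 0⊕0⊕0⊕0 = 0
s4 (pos 4,5,6,7): 1⊕1⊕0⊕0 = 0
Syndrome s4…s1 = 000 → no error.
Read data bits from positions 3,5,6,7: 0100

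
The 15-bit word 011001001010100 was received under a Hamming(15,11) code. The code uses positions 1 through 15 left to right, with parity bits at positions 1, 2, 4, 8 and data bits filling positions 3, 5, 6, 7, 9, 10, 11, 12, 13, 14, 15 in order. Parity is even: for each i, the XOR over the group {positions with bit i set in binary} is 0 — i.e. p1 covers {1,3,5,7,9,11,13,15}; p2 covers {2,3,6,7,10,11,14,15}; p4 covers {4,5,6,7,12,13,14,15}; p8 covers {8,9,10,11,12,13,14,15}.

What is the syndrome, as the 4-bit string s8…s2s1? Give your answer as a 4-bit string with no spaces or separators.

s1 (pos 1,3,5,7,9,11,13,15): 0⊕1⊕0⊕0⊕1⊕1⊕1⊕0 = 0
s2 (pos 2,3,6,7,10,11,14,15): 1⊕1⊕1⊕0⊕0⊕1⊕0⊕0 = 0
s4 (pos 4,5,6,7,12,13,14,15): 0⊕0⊕1⊕0⊕0⊕1⊕0⊕0 = 0
s8 (pos 8,9,10,11,12,13,14,15): 0⊕1⊕0⊕1⊕0⊕1⊕0⊕0 = 1
Syndrome s8…s1 = 1000 → error at position 8.

1000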